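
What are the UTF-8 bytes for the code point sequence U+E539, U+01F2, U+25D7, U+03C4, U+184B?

U+E539: 3-byte form → EE 94 B9.
U+01F2: 2-byte form → C7 B2.
U+25D7: 3-byte form → E2 97 97.
U+03C4: 2-byte form → CF 84.
U+184B: 3-byte form → E1 A1 8B.
Concatenated (13 bytes): EE 94 B9 C7 B2 E2 97 97 CF 84 E1 A1 8B.

EE 94 B9 C7 B2 E2 97 97 CF 84 E1 A1 8B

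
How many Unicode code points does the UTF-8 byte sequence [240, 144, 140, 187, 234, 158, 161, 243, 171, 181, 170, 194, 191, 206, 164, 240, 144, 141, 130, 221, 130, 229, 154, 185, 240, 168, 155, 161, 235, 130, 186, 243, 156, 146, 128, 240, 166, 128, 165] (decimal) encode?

Byte at offset 0: 0xF0 = 11110000 → 4-byte char (#1). Advance 4.
Byte at offset 4: 0xEA = 11101010 → 3-byte char (#2). Advance 3.
Byte at offset 7: 0xF3 = 11110011 → 4-byte char (#3). Advance 4.
Byte at offset 11: 0xC2 = 11000010 → 2-byte char (#4). Advance 2.
Byte at offset 13: 0xCE = 11001110 → 2-byte char (#5). Advance 2.
Byte at offset 15: 0xF0 = 11110000 → 4-byte char (#6). Advance 4.
Byte at offset 19: 0xDD = 11011101 → 2-byte char (#7). Advance 2.
Byte at offset 21: 0xE5 = 11100101 → 3-byte char (#8). Advance 3.
Byte at offset 24: 0xF0 = 11110000 → 4-byte char (#9). Advance 4.
Byte at offset 28: 0xEB = 11101011 → 3-byte char (#10). Advance 3.
Byte at offset 31: 0xF3 = 11110011 → 4-byte char (#11). Advance 4.
Byte at offset 35: 0xF0 = 11110000 → 4-byte char (#12). Advance 4.
Reached end at offset 39 after 12 code points.

12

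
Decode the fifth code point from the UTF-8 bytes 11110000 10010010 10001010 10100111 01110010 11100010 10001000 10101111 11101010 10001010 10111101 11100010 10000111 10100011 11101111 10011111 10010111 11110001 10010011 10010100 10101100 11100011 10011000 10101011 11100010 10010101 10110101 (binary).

U+21E3

Offset 0: leading byte 0xF0 = 11110000 → 4-byte char #1 = F0 92 8A A7.
Offset 4: leading byte 0x72 = 01110010 → 1-byte char #2 = 72.
Offset 5: leading byte 0xE2 = 11100010 → 3-byte char #3 = E2 88 AF.
Offset 8: leading byte 0xEA = 11101010 → 3-byte char #4 = EA 8A BD.
Offset 11: leading byte 0xE2 = 11100010 → 3-byte char #5 = E2 87 A3.
Leading byte 0xE2 = 11100010 matches 1110xxxx → 3-byte sequence.
Byte 1: 0xE2 = 11100010, payload 0010 (4 bits).
Byte 2: 0x87 = 10000111 (10xxxxxx ✓), payload 000111.
Byte 3: 0xA3 = 10100011 (10xxxxxx ✓), payload 100011.
Concatenate: 0010000111100011 = 0x21E3 (16 bits → U+21E3).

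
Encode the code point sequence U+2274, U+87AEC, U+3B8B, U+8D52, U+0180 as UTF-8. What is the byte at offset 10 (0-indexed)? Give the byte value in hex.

U+2274 → 3-byte form E2 89 B4 at offsets 0–2.
U+87AEC → 4-byte form F2 87 AB AC at offsets 3–6.
U+3B8B → 3-byte form E3 AE 8B at offsets 7–9.
U+8D52 → 3-byte form E8 B5 92 at offsets 10–12.
Offset 10 falls in char 4's range; it's byte 1 of E8 B5 92 = 0xE8.

0xE8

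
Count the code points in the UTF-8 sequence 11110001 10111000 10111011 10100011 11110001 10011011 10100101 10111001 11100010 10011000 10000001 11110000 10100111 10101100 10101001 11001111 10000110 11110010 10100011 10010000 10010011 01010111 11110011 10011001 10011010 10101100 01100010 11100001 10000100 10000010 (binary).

Byte at offset 0: 0xF1 = 11110001 → 4-byte char (#1). Advance 4.
Byte at offset 4: 0xF1 = 11110001 → 4-byte char (#2). Advance 4.
Byte at offset 8: 0xE2 = 11100010 → 3-byte char (#3). Advance 3.
Byte at offset 11: 0xF0 = 11110000 → 4-byte char (#4). Advance 4.
Byte at offset 15: 0xCF = 11001111 → 2-byte char (#5). Advance 2.
Byte at offset 17: 0xF2 = 11110010 → 4-byte char (#6). Advance 4.
Byte at offset 21: 0x57 = 01010111 → 1-byte char (#7). Advance 1.
Byte at offset 22: 0xF3 = 11110011 → 4-byte char (#8). Advance 4.
Byte at offset 26: 0x62 = 01100010 → 1-byte char (#9). Advance 1.
Byte at offset 27: 0xE1 = 11100001 → 3-byte char (#10). Advance 3.
Reached end at offset 30 after 10 code points.

10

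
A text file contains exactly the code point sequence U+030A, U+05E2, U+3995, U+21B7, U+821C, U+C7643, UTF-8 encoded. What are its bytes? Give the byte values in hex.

U+030A: 2-byte form → CC 8A.
U+05E2: 2-byte form → D7 A2.
U+3995: 3-byte form → E3 A6 95.
U+21B7: 3-byte form → E2 86 B7.
U+821C: 3-byte form → E8 88 9C.
U+C7643: 4-byte form → F3 87 99 83.
Concatenated (17 bytes): CC 8A D7 A2 E3 A6 95 E2 86 B7 E8 88 9C F3 87 99 83.

CC 8A D7 A2 E3 A6 95 E2 86 B7 E8 88 9C F3 87 99 83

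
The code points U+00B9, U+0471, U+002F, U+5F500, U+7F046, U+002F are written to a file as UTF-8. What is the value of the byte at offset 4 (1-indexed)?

1-indexed offset 4 is 0-indexed offset 3.
U+00B9 → 2-byte form C2 B9 at offsets 0–1.
U+0471 → 2-byte form D1 B1 at offsets 2–3.
Offset 3 falls in char 2's range; it's byte 2 of D1 B1 = 0xB1.

0xB1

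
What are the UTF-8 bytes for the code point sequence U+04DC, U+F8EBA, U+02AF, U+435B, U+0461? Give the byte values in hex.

U+04DC: 2-byte form → D3 9C.
U+F8EBA: 4-byte form → F3 B8 BA BA.
U+02AF: 2-byte form → CA AF.
U+435B: 3-byte form → E4 8D 9B.
U+0461: 2-byte form → D1 A1.
Concatenated (13 bytes): D3 9C F3 B8 BA BA CA AF E4 8D 9B D1 A1.

D3 9C F3 B8 BA BA CA AF E4 8D 9B D1 A1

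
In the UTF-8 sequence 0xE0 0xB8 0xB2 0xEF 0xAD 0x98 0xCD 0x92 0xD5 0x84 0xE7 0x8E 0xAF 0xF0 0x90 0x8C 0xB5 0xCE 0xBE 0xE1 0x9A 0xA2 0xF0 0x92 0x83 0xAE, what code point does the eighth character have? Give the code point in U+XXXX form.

U+16A2

Offset 0: leading byte 0xE0 = 11100000 → 3-byte char #1 = E0 B8 B2.
Offset 3: leading byte 0xEF = 11101111 → 3-byte char #2 = EF AD 98.
Offset 6: leading byte 0xCD = 11001101 → 2-byte char #3 = CD 92.
Offset 8: leading byte 0xD5 = 11010101 → 2-byte char #4 = D5 84.
Offset 10: leading byte 0xE7 = 11100111 → 3-byte char #5 = E7 8E AF.
Offset 13: leading byte 0xF0 = 11110000 → 4-byte char #6 = F0 90 8C B5.
Offset 17: leading byte 0xCE = 11001110 → 2-byte char #7 = CE BE.
Offset 19: leading byte 0xE1 = 11100001 → 3-byte char #8 = E1 9A A2.
Leading byte 0xE1 = 11100001 matches 1110xxxx → 3-byte sequence.
Byte 1: 0xE1 = 11100001, payload 0001 (4 bits).
Byte 2: 0x9A = 10011010 (10xxxxxx ✓), payload 011010.
Byte 3: 0xA2 = 10100010 (10xxxxxx ✓), payload 100010.
Concatenate: 0001011010100010 = 0x16A2 (16 bits → U+16A2).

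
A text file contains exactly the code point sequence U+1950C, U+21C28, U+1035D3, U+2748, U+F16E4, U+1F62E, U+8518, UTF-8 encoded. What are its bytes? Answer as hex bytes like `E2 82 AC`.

F0 99 94 8C F0 A1 B0 A8 F4 83 97 93 E2 9D 88 F3 B1 9B A4 F0 9F 98 AE E8 94 98

U+1950C: 4-byte form → F0 99 94 8C.
U+21C28: 4-byte form → F0 A1 B0 A8.
U+1035D3: 4-byte form → F4 83 97 93.
U+2748: 3-byte form → E2 9D 88.
U+F16E4: 4-byte form → F3 B1 9B A4.
U+1F62E: 4-byte form → F0 9F 98 AE.
U+8518: 3-byte form → E8 94 98.
Concatenated (26 bytes): F0 99 94 8C F0 A1 B0 A8 F4 83 97 93 E2 9D 88 F3 B1 9B A4 F0 9F 98 AE E8 94 98.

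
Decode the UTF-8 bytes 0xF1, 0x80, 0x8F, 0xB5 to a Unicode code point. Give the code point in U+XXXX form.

Leading byte 0xF1 = 11110001 matches 11110xxx → 4-byte sequence.
Byte 1: 0xF1 = 11110001, payload 001 (3 bits).
Byte 2: 0x80 = 10000000 (10xxxxxx ✓), payload 000000.
Byte 3: 0x8F = 10001111 (10xxxxxx ✓), payload 001111.
Byte 4: 0xB5 = 10110101 (10xxxxxx ✓), payload 110101.
Concatenate: 001000000001111110101 = 0x403F5 (21 bits → U+403F5).

U+403F5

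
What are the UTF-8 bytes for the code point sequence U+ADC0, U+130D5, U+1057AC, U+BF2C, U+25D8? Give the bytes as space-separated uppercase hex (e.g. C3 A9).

EA B7 80 F0 93 83 95 F4 85 9E AC EB BC AC E2 97 98

U+ADC0: 3-byte form → EA B7 80.
U+130D5: 4-byte form → F0 93 83 95.
U+1057AC: 4-byte form → F4 85 9E AC.
U+BF2C: 3-byte form → EB BC AC.
U+25D8: 3-byte form → E2 97 98.
Concatenated (17 bytes): EA B7 80 F0 93 83 95 F4 85 9E AC EB BC AC E2 97 98.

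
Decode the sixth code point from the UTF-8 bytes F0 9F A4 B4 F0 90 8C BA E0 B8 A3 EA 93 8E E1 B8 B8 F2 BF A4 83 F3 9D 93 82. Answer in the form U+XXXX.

U+BF903

Offset 0: leading byte 0xF0 = 11110000 → 4-byte char #1 = F0 9F A4 B4.
Offset 4: leading byte 0xF0 = 11110000 → 4-byte char #2 = F0 90 8C BA.
Offset 8: leading byte 0xE0 = 11100000 → 3-byte char #3 = E0 B8 A3.
Offset 11: leading byte 0xEA = 11101010 → 3-byte char #4 = EA 93 8E.
Offset 14: leading byte 0xE1 = 11100001 → 3-byte char #5 = E1 B8 B8.
Offset 17: leading byte 0xF2 = 11110010 → 4-byte char #6 = F2 BF A4 83.
Leading byte 0xF2 = 11110010 matches 11110xxx → 4-byte sequence.
Byte 1: 0xF2 = 11110010, payload 010 (3 bits).
Byte 2: 0xBF = 10111111 (10xxxxxx ✓), payload 111111.
Byte 3: 0xA4 = 10100100 (10xxxxxx ✓), payload 100100.
Byte 4: 0x83 = 10000011 (10xxxxxx ✓), payload 000011.
Concatenate: 010111111100100000011 = 0xBF903 (21 bits → U+BF903).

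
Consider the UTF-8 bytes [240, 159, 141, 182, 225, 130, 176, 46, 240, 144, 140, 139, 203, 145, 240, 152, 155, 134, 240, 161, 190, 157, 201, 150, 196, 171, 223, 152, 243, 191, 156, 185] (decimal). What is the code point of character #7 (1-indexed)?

U+21F9D

Offset 0: leading byte 0xF0 = 11110000 → 4-byte char #1 = F0 9F 8D B6.
Offset 4: leading byte 0xE1 = 11100001 → 3-byte char #2 = E1 82 B0.
Offset 7: leading byte 0x2E = 00101110 → 1-byte char #3 = 2E.
Offset 8: leading byte 0xF0 = 11110000 → 4-byte char #4 = F0 90 8C 8B.
Offset 12: leading byte 0xCB = 11001011 → 2-byte char #5 = CB 91.
Offset 14: leading byte 0xF0 = 11110000 → 4-byte char #6 = F0 98 9B 86.
Offset 18: leading byte 0xF0 = 11110000 → 4-byte char #7 = F0 A1 BE 9D.
Leading byte 0xF0 = 11110000 matches 11110xxx → 4-byte sequence.
Byte 1: 0xF0 = 11110000, payload 000 (3 bits).
Byte 2: 0xA1 = 10100001 (10xxxxxx ✓), payload 100001.
Byte 3: 0xBE = 10111110 (10xxxxxx ✓), payload 111110.
Byte 4: 0x9D = 10011101 (10xxxxxx ✓), payload 011101.
Concatenate: 000100001111110011101 = 0x21F9D (21 bits → U+21F9D).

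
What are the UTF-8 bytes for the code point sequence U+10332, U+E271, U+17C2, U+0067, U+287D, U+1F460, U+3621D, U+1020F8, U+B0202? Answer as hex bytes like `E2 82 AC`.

U+10332: 4-byte form → F0 90 8C B2.
U+E271: 3-byte form → EE 89 B1.
U+17C2: 3-byte form → E1 9F 82.
U+0067: 1-byte form → 67.
U+287D: 3-byte form → E2 A1 BD.
U+1F460: 4-byte form → F0 9F 91 A0.
U+3621D: 4-byte form → F0 B6 88 9D.
U+1020F8: 4-byte form → F4 82 83 B8.
U+B0202: 4-byte form → F2 B0 88 82.
Concatenated (30 bytes): F0 90 8C B2 EE 89 B1 E1 9F 82 67 E2 A1 BD F0 9F 91 A0 F0 B6 88 9D F4 82 83 B8 F2 B0 88 82.

F0 90 8C B2 EE 89 B1 E1 9F 82 67 E2 A1 BD F0 9F 91 A0 F0 B6 88 9D F4 82 83 B8 F2 B0 88 82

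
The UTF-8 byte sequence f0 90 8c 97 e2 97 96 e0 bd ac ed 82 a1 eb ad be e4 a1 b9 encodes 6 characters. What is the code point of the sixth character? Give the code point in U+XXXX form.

U+4879

Offset 0: leading byte 0xF0 = 11110000 → 4-byte char #1 = F0 90 8C 97.
Offset 4: leading byte 0xE2 = 11100010 → 3-byte char #2 = E2 97 96.
Offset 7: leading byte 0xE0 = 11100000 → 3-byte char #3 = E0 BD AC.
Offset 10: leading byte 0xED = 11101101 → 3-byte char #4 = ED 82 A1.
Offset 13: leading byte 0xEB = 11101011 → 3-byte char #5 = EB AD BE.
Offset 16: leading byte 0xE4 = 11100100 → 3-byte char #6 = E4 A1 B9.
Leading byte 0xE4 = 11100100 matches 1110xxxx → 3-byte sequence.
Byte 1: 0xE4 = 11100100, payload 0100 (4 bits).
Byte 2: 0xA1 = 10100001 (10xxxxxx ✓), payload 100001.
Byte 3: 0xB9 = 10111001 (10xxxxxx ✓), payload 111001.
Concatenate: 0100100001111001 = 0x4879 (16 bits → U+4879).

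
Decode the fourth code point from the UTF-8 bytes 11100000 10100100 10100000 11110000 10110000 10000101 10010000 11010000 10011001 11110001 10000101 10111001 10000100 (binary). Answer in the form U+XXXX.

Offset 0: leading byte 0xE0 = 11100000 → 3-byte char #1 = E0 A4 A0.
Offset 3: leading byte 0xF0 = 11110000 → 4-byte char #2 = F0 B0 85 90.
Offset 7: leading byte 0xD0 = 11010000 → 2-byte char #3 = D0 99.
Offset 9: leading byte 0xF1 = 11110001 → 4-byte char #4 = F1 85 B9 84.
Leading byte 0xF1 = 11110001 matches 11110xxx → 4-byte sequence.
Byte 1: 0xF1 = 11110001, payload 001 (3 bits).
Byte 2: 0x85 = 10000101 (10xxxxxx ✓), payload 000101.
Byte 3: 0xB9 = 10111001 (10xxxxxx ✓), payload 111001.
Byte 4: 0x84 = 10000100 (10xxxxxx ✓), payload 000100.
Concatenate: 001000101111001000100 = 0x45E44 (21 bits → U+45E44).

U+45E44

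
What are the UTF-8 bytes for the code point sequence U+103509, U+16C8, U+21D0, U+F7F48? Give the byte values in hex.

U+103509: 4-byte form → F4 83 94 89.
U+16C8: 3-byte form → E1 9B 88.
U+21D0: 3-byte form → E2 87 90.
U+F7F48: 4-byte form → F3 B7 BD 88.
Concatenated (14 bytes): F4 83 94 89 E1 9B 88 E2 87 90 F3 B7 BD 88.

F4 83 94 89 E1 9B 88 E2 87 90 F3 B7 BD 88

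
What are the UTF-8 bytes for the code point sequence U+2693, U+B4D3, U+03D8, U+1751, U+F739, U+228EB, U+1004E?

E2 9A 93 EB 93 93 CF 98 E1 9D 91 EF 9C B9 F0 A2 A3 AB F0 90 81 8E

U+2693: 3-byte form → E2 9A 93.
U+B4D3: 3-byte form → EB 93 93.
U+03D8: 2-byte form → CF 98.
U+1751: 3-byte form → E1 9D 91.
U+F739: 3-byte form → EF 9C B9.
U+228EB: 4-byte form → F0 A2 A3 AB.
U+1004E: 4-byte form → F0 90 81 8E.
Concatenated (22 bytes): E2 9A 93 EB 93 93 CF 98 E1 9D 91 EF 9C B9 F0 A2 A3 AB F0 90 81 8E.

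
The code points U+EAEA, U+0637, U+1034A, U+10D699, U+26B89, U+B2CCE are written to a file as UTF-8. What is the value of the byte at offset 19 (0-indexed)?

U+EAEA → 3-byte form EE AB AA at offsets 0–2.
U+0637 → 2-byte form D8 B7 at offsets 3–4.
U+1034A → 4-byte form F0 90 8D 8A at offsets 5–8.
U+10D699 → 4-byte form F4 8D 9A 99 at offsets 9–12.
U+26B89 → 4-byte form F0 A6 AE 89 at offsets 13–16.
U+B2CCE → 4-byte form F2 B2 B3 8E at offsets 17–20.
Offset 19 falls in char 6's range; it's byte 3 of F2 B2 B3 8E = 0xB3.

0xB3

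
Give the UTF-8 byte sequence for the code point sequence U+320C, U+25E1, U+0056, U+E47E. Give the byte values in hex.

U+320C: 3-byte form → E3 88 8C.
U+25E1: 3-byte form → E2 97 A1.
U+0056: 1-byte form → 56.
U+E47E: 3-byte form → EE 91 BE.
Concatenated (10 bytes): E3 88 8C E2 97 A1 56 EE 91 BE.

E3 88 8C E2 97 A1 56 EE 91 BE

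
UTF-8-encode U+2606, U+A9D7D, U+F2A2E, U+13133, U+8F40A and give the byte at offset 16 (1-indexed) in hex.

1-indexed offset 16 is 0-indexed offset 15.
U+2606 → 3-byte form E2 98 86 at offsets 0–2.
U+A9D7D → 4-byte form F2 A9 B5 BD at offsets 3–6.
U+F2A2E → 4-byte form F3 B2 A8 AE at offsets 7–10.
U+13133 → 4-byte form F0 93 84 B3 at offsets 11–14.
U+8F40A → 4-byte form F2 8F 90 8A at offsets 15–18.
Offset 15 falls in char 5's range; it's byte 1 of F2 8F 90 8A = 0xF2.

0xF2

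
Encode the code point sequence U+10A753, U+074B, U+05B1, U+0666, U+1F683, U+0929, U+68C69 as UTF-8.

U+10A753: 4-byte form → F4 8A 9D 93.
U+074B: 2-byte form → DD 8B.
U+05B1: 2-byte form → D6 B1.
U+0666: 2-byte form → D9 A6.
U+1F683: 4-byte form → F0 9F 9A 83.
U+0929: 3-byte form → E0 A4 A9.
U+68C69: 4-byte form → F1 A8 B1 A9.
Concatenated (21 bytes): F4 8A 9D 93 DD 8B D6 B1 D9 A6 F0 9F 9A 83 E0 A4 A9 F1 A8 B1 A9.

F4 8A 9D 93 DD 8B D6 B1 D9 A6 F0 9F 9A 83 E0 A4 A9 F1 A8 B1 A9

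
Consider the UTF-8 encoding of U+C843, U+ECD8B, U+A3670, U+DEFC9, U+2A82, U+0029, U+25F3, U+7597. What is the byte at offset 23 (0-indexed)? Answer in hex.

0x96

U+C843 → 3-byte form EC A1 83 at offsets 0–2.
U+ECD8B → 4-byte form F3 AC B6 8B at offsets 3–6.
U+A3670 → 4-byte form F2 A3 99 B0 at offsets 7–10.
U+DEFC9 → 4-byte form F3 9E BF 89 at offsets 11–14.
U+2A82 → 3-byte form E2 AA 82 at offsets 15–17.
U+0029 → 1-byte form 29 at offsets 18–18.
U+25F3 → 3-byte form E2 97 B3 at offsets 19–21.
U+7597 → 3-byte form E7 96 97 at offsets 22–24.
Offset 23 falls in char 8's range; it's byte 2 of E7 96 97 = 0x96.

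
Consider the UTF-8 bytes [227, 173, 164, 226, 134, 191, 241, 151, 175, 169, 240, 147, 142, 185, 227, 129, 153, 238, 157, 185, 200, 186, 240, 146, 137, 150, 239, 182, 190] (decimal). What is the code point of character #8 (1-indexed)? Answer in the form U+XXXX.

U+12256

Offset 0: leading byte 0xE3 = 11100011 → 3-byte char #1 = E3 AD A4.
Offset 3: leading byte 0xE2 = 11100010 → 3-byte char #2 = E2 86 BF.
Offset 6: leading byte 0xF1 = 11110001 → 4-byte char #3 = F1 97 AF A9.
Offset 10: leading byte 0xF0 = 11110000 → 4-byte char #4 = F0 93 8E B9.
Offset 14: leading byte 0xE3 = 11100011 → 3-byte char #5 = E3 81 99.
Offset 17: leading byte 0xEE = 11101110 → 3-byte char #6 = EE 9D B9.
Offset 20: leading byte 0xC8 = 11001000 → 2-byte char #7 = C8 BA.
Offset 22: leading byte 0xF0 = 11110000 → 4-byte char #8 = F0 92 89 96.
Leading byte 0xF0 = 11110000 matches 11110xxx → 4-byte sequence.
Byte 1: 0xF0 = 11110000, payload 000 (3 bits).
Byte 2: 0x92 = 10010010 (10xxxxxx ✓), payload 010010.
Byte 3: 0x89 = 10001001 (10xxxxxx ✓), payload 001001.
Byte 4: 0x96 = 10010110 (10xxxxxx ✓), payload 010110.
Concatenate: 000010010001001010110 = 0x12256 (21 bits → U+12256).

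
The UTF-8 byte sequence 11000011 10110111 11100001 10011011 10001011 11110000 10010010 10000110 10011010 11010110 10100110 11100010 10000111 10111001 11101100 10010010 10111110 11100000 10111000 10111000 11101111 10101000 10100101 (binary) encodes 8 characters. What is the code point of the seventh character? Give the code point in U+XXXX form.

Offset 0: leading byte 0xC3 = 11000011 → 2-byte char #1 = C3 B7.
Offset 2: leading byte 0xE1 = 11100001 → 3-byte char #2 = E1 9B 8B.
Offset 5: leading byte 0xF0 = 11110000 → 4-byte char #3 = F0 92 86 9A.
Offset 9: leading byte 0xD6 = 11010110 → 2-byte char #4 = D6 A6.
Offset 11: leading byte 0xE2 = 11100010 → 3-byte char #5 = E2 87 B9.
Offset 14: leading byte 0xEC = 11101100 → 3-byte char #6 = EC 92 BE.
Offset 17: leading byte 0xE0 = 11100000 → 3-byte char #7 = E0 B8 B8.
Leading byte 0xE0 = 11100000 matches 1110xxxx → 3-byte sequence.
Byte 1: 0xE0 = 11100000, payload 0000 (4 bits).
Byte 2: 0xB8 = 10111000 (10xxxxxx ✓), payload 111000.
Byte 3: 0xB8 = 10111000 (10xxxxxx ✓), payload 111000.
Concatenate: 0000111000111000 = 0xE38 (16 bits → U+0E38).

U+0E38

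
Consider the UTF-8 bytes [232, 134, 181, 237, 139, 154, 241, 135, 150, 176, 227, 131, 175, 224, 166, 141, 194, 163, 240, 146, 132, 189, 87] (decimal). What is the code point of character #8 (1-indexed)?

Offset 0: leading byte 0xE8 = 11101000 → 3-byte char #1 = E8 86 B5.
Offset 3: leading byte 0xED = 11101101 → 3-byte char #2 = ED 8B 9A.
Offset 6: leading byte 0xF1 = 11110001 → 4-byte char #3 = F1 87 96 B0.
Offset 10: leading byte 0xE3 = 11100011 → 3-byte char #4 = E3 83 AF.
Offset 13: leading byte 0xE0 = 11100000 → 3-byte char #5 = E0 A6 8D.
Offset 16: leading byte 0xC2 = 11000010 → 2-byte char #6 = C2 A3.
Offset 18: leading byte 0xF0 = 11110000 → 4-byte char #7 = F0 92 84 BD.
Offset 22: leading byte 0x57 = 01010111 → 1-byte char #8 = 57.
Leading byte 0x57 = 01010111 matches 0xxxxxxx → 1-byte sequence.
Byte 1: 0x57 = 01010111, payload 1010111 (7 bits).
Concatenate: 1010111 = 0x57 (7 bits → U+0057).

U+0057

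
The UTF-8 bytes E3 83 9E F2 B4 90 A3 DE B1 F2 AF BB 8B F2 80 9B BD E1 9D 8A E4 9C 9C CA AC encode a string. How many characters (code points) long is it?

Byte at offset 0: 0xE3 = 11100011 → 3-byte char (#1). Advance 3.
Byte at offset 3: 0xF2 = 11110010 → 4-byte char (#2). Advance 4.
Byte at offset 7: 0xDE = 11011110 → 2-byte char (#3). Advance 2.
Byte at offset 9: 0xF2 = 11110010 → 4-byte char (#4). Advance 4.
Byte at offset 13: 0xF2 = 11110010 → 4-byte char (#5). Advance 4.
Byte at offset 17: 0xE1 = 11100001 → 3-byte char (#6). Advance 3.
Byte at offset 20: 0xE4 = 11100100 → 3-byte char (#7). Advance 3.
Byte at offset 23: 0xCA = 11001010 → 2-byte char (#8). Advance 2.
Reached end at offset 25 after 8 code points.

8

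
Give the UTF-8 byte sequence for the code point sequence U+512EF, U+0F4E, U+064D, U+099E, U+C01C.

U+512EF: 4-byte form → F1 91 8B AF.
U+0F4E: 3-byte form → E0 BD 8E.
U+064D: 2-byte form → D9 8D.
U+099E: 3-byte form → E0 A6 9E.
U+C01C: 3-byte form → EC 80 9C.
Concatenated (15 bytes): F1 91 8B AF E0 BD 8E D9 8D E0 A6 9E EC 80 9C.

F1 91 8B AF E0 BD 8E D9 8D E0 A6 9E EC 80 9C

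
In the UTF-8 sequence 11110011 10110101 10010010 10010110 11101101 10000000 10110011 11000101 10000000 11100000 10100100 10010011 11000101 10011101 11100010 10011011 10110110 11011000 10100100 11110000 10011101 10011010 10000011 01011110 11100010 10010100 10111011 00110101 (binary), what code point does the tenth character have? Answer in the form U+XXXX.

Offset 0: leading byte 0xF3 = 11110011 → 4-byte char #1 = F3 B5 92 96.
Offset 4: leading byte 0xED = 11101101 → 3-byte char #2 = ED 80 B3.
Offset 7: leading byte 0xC5 = 11000101 → 2-byte char #3 = C5 80.
Offset 9: leading byte 0xE0 = 11100000 → 3-byte char #4 = E0 A4 93.
Offset 12: leading byte 0xC5 = 11000101 → 2-byte char #5 = C5 9D.
Offset 14: leading byte 0xE2 = 11100010 → 3-byte char #6 = E2 9B B6.
Offset 17: leading byte 0xD8 = 11011000 → 2-byte char #7 = D8 A4.
Offset 19: leading byte 0xF0 = 11110000 → 4-byte char #8 = F0 9D 9A 83.
Offset 23: leading byte 0x5E = 01011110 → 1-byte char #9 = 5E.
Offset 24: leading byte 0xE2 = 11100010 → 3-byte char #10 = E2 94 BB.
Leading byte 0xE2 = 11100010 matches 1110xxxx → 3-byte sequence.
Byte 1: 0xE2 = 11100010, payload 0010 (4 bits).
Byte 2: 0x94 = 10010100 (10xxxxxx ✓), payload 010100.
Byte 3: 0xBB = 10111011 (10xxxxxx ✓), payload 111011.
Concatenate: 0010010100111011 = 0x253B (16 bits → U+253B).

U+253B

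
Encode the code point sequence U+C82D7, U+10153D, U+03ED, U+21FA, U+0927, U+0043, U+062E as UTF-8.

F3 88 8B 97 F4 81 94 BD CF AD E2 87 BA E0 A4 A7 43 D8 AE

U+C82D7: 4-byte form → F3 88 8B 97.
U+10153D: 4-byte form → F4 81 94 BD.
U+03ED: 2-byte form → CF AD.
U+21FA: 3-byte form → E2 87 BA.
U+0927: 3-byte form → E0 A4 A7.
U+0043: 1-byte form → 43.
U+062E: 2-byte form → D8 AE.
Concatenated (19 bytes): F3 88 8B 97 F4 81 94 BD CF AD E2 87 BA E0 A4 A7 43 D8 AE.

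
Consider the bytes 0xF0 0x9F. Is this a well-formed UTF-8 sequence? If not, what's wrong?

Leading byte 0xF0 = 11110000 → 4-byte form, but only 2 bytes are present.

invalid (sequence truncated)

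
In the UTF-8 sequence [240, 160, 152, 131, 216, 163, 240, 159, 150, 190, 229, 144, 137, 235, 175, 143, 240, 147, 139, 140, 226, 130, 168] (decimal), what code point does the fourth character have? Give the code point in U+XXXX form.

U+5409

Offset 0: leading byte 0xF0 = 11110000 → 4-byte char #1 = F0 A0 98 83.
Offset 4: leading byte 0xD8 = 11011000 → 2-byte char #2 = D8 A3.
Offset 6: leading byte 0xF0 = 11110000 → 4-byte char #3 = F0 9F 96 BE.
Offset 10: leading byte 0xE5 = 11100101 → 3-byte char #4 = E5 90 89.
Leading byte 0xE5 = 11100101 matches 1110xxxx → 3-byte sequence.
Byte 1: 0xE5 = 11100101, payload 0101 (4 bits).
Byte 2: 0x90 = 10010000 (10xxxxxx ✓), payload 010000.
Byte 3: 0x89 = 10001001 (10xxxxxx ✓), payload 001001.
Concatenate: 0101010000001001 = 0x5409 (16 bits → U+5409).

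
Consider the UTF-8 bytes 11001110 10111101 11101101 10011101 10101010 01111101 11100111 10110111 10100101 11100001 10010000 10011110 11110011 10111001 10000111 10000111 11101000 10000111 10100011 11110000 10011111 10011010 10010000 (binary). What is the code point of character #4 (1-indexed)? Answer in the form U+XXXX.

Offset 0: leading byte 0xCE = 11001110 → 2-byte char #1 = CE BD.
Offset 2: leading byte 0xED = 11101101 → 3-byte char #2 = ED 9D AA.
Offset 5: leading byte 0x7D = 01111101 → 1-byte char #3 = 7D.
Offset 6: leading byte 0xE7 = 11100111 → 3-byte char #4 = E7 B7 A5.
Leading byte 0xE7 = 11100111 matches 1110xxxx → 3-byte sequence.
Byte 1: 0xE7 = 11100111, payload 0111 (4 bits).
Byte 2: 0xB7 = 10110111 (10xxxxxx ✓), payload 110111.
Byte 3: 0xA5 = 10100101 (10xxxxxx ✓), payload 100101.
Concatenate: 0111110111100101 = 0x7DE5 (16 bits → U+7DE5).

U+7DE5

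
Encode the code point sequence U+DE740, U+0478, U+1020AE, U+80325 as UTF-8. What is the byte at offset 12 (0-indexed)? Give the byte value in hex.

0x8C

U+DE740 → 4-byte form F3 9E 9D 80 at offsets 0–3.
U+0478 → 2-byte form D1 B8 at offsets 4–5.
U+1020AE → 4-byte form F4 82 82 AE at offsets 6–9.
U+80325 → 4-byte form F2 80 8C A5 at offsets 10–13.
Offset 12 falls in char 4's range; it's byte 3 of F2 80 8C A5 = 0x8C.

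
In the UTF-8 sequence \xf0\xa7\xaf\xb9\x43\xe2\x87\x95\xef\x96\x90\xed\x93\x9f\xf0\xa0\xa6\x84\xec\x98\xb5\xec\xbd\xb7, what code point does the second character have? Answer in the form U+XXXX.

Offset 0: leading byte 0xF0 = 11110000 → 4-byte char #1 = F0 A7 AF B9.
Offset 4: leading byte 0x43 = 01000011 → 1-byte char #2 = 43.
Leading byte 0x43 = 01000011 matches 0xxxxxxx → 1-byte sequence.
Byte 1: 0x43 = 01000011, payload 1000011 (7 bits).
Concatenate: 1000011 = 0x43 (7 bits → U+0043).

U+0043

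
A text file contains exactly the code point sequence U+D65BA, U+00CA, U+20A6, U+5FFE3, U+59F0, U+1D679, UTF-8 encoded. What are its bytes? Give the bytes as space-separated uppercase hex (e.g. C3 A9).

U+D65BA: 4-byte form → F3 96 96 BA.
U+00CA: 2-byte form → C3 8A.
U+20A6: 3-byte form → E2 82 A6.
U+5FFE3: 4-byte form → F1 9F BF A3.
U+59F0: 3-byte form → E5 A7 B0.
U+1D679: 4-byte form → F0 9D 99 B9.
Concatenated (20 bytes): F3 96 96 BA C3 8A E2 82 A6 F1 9F BF A3 E5 A7 B0 F0 9D 99 B9.

F3 96 96 BA C3 8A E2 82 A6 F1 9F BF A3 E5 A7 B0 F0 9D 99 B9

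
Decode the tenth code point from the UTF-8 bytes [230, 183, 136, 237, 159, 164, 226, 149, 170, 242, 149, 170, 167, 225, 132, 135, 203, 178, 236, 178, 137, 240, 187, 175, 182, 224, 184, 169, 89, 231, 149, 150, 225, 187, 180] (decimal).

Offset 0: leading byte 0xE6 = 11100110 → 3-byte char #1 = E6 B7 88.
Offset 3: leading byte 0xED = 11101101 → 3-byte char #2 = ED 9F A4.
Offset 6: leading byte 0xE2 = 11100010 → 3-byte char #3 = E2 95 AA.
Offset 9: leading byte 0xF2 = 11110010 → 4-byte char #4 = F2 95 AA A7.
Offset 13: leading byte 0xE1 = 11100001 → 3-byte char #5 = E1 84 87.
Offset 16: leading byte 0xCB = 11001011 → 2-byte char #6 = CB B2.
Offset 18: leading byte 0xEC = 11101100 → 3-byte char #7 = EC B2 89.
Offset 21: leading byte 0xF0 = 11110000 → 4-byte char #8 = F0 BB AF B6.
Offset 25: leading byte 0xE0 = 11100000 → 3-byte char #9 = E0 B8 A9.
Offset 28: leading byte 0x59 = 01011001 → 1-byte char #10 = 59.
Leading byte 0x59 = 01011001 matches 0xxxxxxx → 1-byte sequence.
Byte 1: 0x59 = 01011001, payload 1011001 (7 bits).
Concatenate: 1011001 = 0x59 (7 bits → U+0059).

U+0059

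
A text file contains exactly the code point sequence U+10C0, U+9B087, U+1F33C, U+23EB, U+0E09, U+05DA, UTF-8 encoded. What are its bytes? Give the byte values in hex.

U+10C0: 3-byte form → E1 83 80.
U+9B087: 4-byte form → F2 9B 82 87.
U+1F33C: 4-byte form → F0 9F 8C BC.
U+23EB: 3-byte form → E2 8F AB.
U+0E09: 3-byte form → E0 B8 89.
U+05DA: 2-byte form → D7 9A.
Concatenated (19 bytes): E1 83 80 F2 9B 82 87 F0 9F 8C BC E2 8F AB E0 B8 89 D7 9A.

E1 83 80 F2 9B 82 87 F0 9F 8C BC E2 8F AB E0 B8 89 D7 9A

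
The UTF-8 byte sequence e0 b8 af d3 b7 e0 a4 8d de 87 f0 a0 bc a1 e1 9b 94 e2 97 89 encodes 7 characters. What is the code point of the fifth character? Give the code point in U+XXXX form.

U+20F21

Offset 0: leading byte 0xE0 = 11100000 → 3-byte char #1 = E0 B8 AF.
Offset 3: leading byte 0xD3 = 11010011 → 2-byte char #2 = D3 B7.
Offset 5: leading byte 0xE0 = 11100000 → 3-byte char #3 = E0 A4 8D.
Offset 8: leading byte 0xDE = 11011110 → 2-byte char #4 = DE 87.
Offset 10: leading byte 0xF0 = 11110000 → 4-byte char #5 = F0 A0 BC A1.
Leading byte 0xF0 = 11110000 matches 11110xxx → 4-byte sequence.
Byte 1: 0xF0 = 11110000, payload 000 (3 bits).
Byte 2: 0xA0 = 10100000 (10xxxxxx ✓), payload 100000.
Byte 3: 0xBC = 10111100 (10xxxxxx ✓), payload 111100.
Byte 4: 0xA1 = 10100001 (10xxxxxx ✓), payload 100001.
Concatenate: 000100000111100100001 = 0x20F21 (21 bits → U+20F21).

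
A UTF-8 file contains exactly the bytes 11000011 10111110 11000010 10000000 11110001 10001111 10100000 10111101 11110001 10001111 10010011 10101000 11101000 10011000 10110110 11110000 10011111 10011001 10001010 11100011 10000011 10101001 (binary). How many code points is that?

7

Byte at offset 0: 0xC3 = 11000011 → 2-byte char (#1). Advance 2.
Byte at offset 2: 0xC2 = 11000010 → 2-byte char (#2). Advance 2.
Byte at offset 4: 0xF1 = 11110001 → 4-byte char (#3). Advance 4.
Byte at offset 8: 0xF1 = 11110001 → 4-byte char (#4). Advance 4.
Byte at offset 12: 0xE8 = 11101000 → 3-byte char (#5). Advance 3.
Byte at offset 15: 0xF0 = 11110000 → 4-byte char (#6). Advance 4.
Byte at offset 19: 0xE3 = 11100011 → 3-byte char (#7). Advance 3.
Reached end at offset 22 after 7 code points.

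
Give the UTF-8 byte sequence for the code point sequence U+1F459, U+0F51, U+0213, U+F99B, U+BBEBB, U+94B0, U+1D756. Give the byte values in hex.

F0 9F 91 99 E0 BD 91 C8 93 EF A6 9B F2 BB BA BB E9 92 B0 F0 9D 9D 96

U+1F459: 4-byte form → F0 9F 91 99.
U+0F51: 3-byte form → E0 BD 91.
U+0213: 2-byte form → C8 93.
U+F99B: 3-byte form → EF A6 9B.
U+BBEBB: 4-byte form → F2 BB BA BB.
U+94B0: 3-byte form → E9 92 B0.
U+1D756: 4-byte form → F0 9D 9D 96.
Concatenated (23 bytes): F0 9F 91 99 E0 BD 91 C8 93 EF A6 9B F2 BB BA BB E9 92 B0 F0 9D 9D 96.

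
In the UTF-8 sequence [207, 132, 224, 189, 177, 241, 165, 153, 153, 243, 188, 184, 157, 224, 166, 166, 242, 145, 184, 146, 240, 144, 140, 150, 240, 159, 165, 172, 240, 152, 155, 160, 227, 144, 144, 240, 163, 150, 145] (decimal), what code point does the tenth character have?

Offset 0: leading byte 0xCF = 11001111 → 2-byte char #1 = CF 84.
Offset 2: leading byte 0xE0 = 11100000 → 3-byte char #2 = E0 BD B1.
Offset 5: leading byte 0xF1 = 11110001 → 4-byte char #3 = F1 A5 99 99.
Offset 9: leading byte 0xF3 = 11110011 → 4-byte char #4 = F3 BC B8 9D.
Offset 13: leading byte 0xE0 = 11100000 → 3-byte char #5 = E0 A6 A6.
Offset 16: leading byte 0xF2 = 11110010 → 4-byte char #6 = F2 91 B8 92.
Offset 20: leading byte 0xF0 = 11110000 → 4-byte char #7 = F0 90 8C 96.
Offset 24: leading byte 0xF0 = 11110000 → 4-byte char #8 = F0 9F A5 AC.
Offset 28: leading byte 0xF0 = 11110000 → 4-byte char #9 = F0 98 9B A0.
Offset 32: leading byte 0xE3 = 11100011 → 3-byte char #10 = E3 90 90.
Leading byte 0xE3 = 11100011 matches 1110xxxx → 3-byte sequence.
Byte 1: 0xE3 = 11100011, payload 0011 (4 bits).
Byte 2: 0x90 = 10010000 (10xxxxxx ✓), payload 010000.
Byte 3: 0x90 = 10010000 (10xxxxxx ✓), payload 010000.
Concatenate: 0011010000010000 = 0x3410 (16 bits → U+3410).

U+3410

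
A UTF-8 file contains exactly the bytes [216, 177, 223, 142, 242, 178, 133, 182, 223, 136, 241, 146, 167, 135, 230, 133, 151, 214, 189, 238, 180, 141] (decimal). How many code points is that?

Byte at offset 0: 0xD8 = 11011000 → 2-byte char (#1). Advance 2.
Byte at offset 2: 0xDF = 11011111 → 2-byte char (#2). Advance 2.
Byte at offset 4: 0xF2 = 11110010 → 4-byte char (#3). Advance 4.
Byte at offset 8: 0xDF = 11011111 → 2-byte char (#4). Advance 2.
Byte at offset 10: 0xF1 = 11110001 → 4-byte char (#5). Advance 4.
Byte at offset 14: 0xE6 = 11100110 → 3-byte char (#6). Advance 3.
Byte at offset 17: 0xD6 = 11010110 → 2-byte char (#7). Advance 2.
Byte at offset 19: 0xEE = 11101110 → 3-byte char (#8). Advance 3.
Reached end at offset 22 after 8 code points.

8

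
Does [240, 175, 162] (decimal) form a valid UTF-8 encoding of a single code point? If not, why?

Leading byte 0xF0 = 11110000 → 4-byte form, but only 3 bytes are present.

invalid (sequence truncated)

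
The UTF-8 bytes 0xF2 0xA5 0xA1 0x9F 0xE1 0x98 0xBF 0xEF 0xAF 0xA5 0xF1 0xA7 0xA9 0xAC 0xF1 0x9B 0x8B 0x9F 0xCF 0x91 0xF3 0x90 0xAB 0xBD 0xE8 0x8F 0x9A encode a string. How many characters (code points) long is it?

Byte at offset 0: 0xF2 = 11110010 → 4-byte char (#1). Advance 4.
Byte at offset 4: 0xE1 = 11100001 → 3-byte char (#2). Advance 3.
Byte at offset 7: 0xEF = 11101111 → 3-byte char (#3). Advance 3.
Byte at offset 10: 0xF1 = 11110001 → 4-byte char (#4). Advance 4.
Byte at offset 14: 0xF1 = 11110001 → 4-byte char (#5). Advance 4.
Byte at offset 18: 0xCF = 11001111 → 2-byte char (#6). Advance 2.
Byte at offset 20: 0xF3 = 11110011 → 4-byte char (#7). Advance 4.
Byte at offset 24: 0xE8 = 11101000 → 3-byte char (#8). Advance 3.
Reached end at offset 27 after 8 code points.

8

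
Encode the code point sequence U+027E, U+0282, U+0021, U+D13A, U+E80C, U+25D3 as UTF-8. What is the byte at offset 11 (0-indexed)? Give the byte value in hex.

U+027E → 2-byte form C9 BE at offsets 0–1.
U+0282 → 2-byte form CA 82 at offsets 2–3.
U+0021 → 1-byte form 21 at offsets 4–4.
U+D13A → 3-byte form ED 84 BA at offsets 5–7.
U+E80C → 3-byte form EE A0 8C at offsets 8–10.
U+25D3 → 3-byte form E2 97 93 at offsets 11–13.
Offset 11 falls in char 6's range; it's byte 1 of E2 97 93 = 0xE2.

0xE2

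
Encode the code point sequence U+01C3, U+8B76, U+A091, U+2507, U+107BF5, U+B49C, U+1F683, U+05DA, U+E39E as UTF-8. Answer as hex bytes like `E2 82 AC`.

C7 83 E8 AD B6 EA 82 91 E2 94 87 F4 87 AF B5 EB 92 9C F0 9F 9A 83 D7 9A EE 8E 9E

U+01C3: 2-byte form → C7 83.
U+8B76: 3-byte form → E8 AD B6.
U+A091: 3-byte form → EA 82 91.
U+2507: 3-byte form → E2 94 87.
U+107BF5: 4-byte form → F4 87 AF B5.
U+B49C: 3-byte form → EB 92 9C.
U+1F683: 4-byte form → F0 9F 9A 83.
U+05DA: 2-byte form → D7 9A.
U+E39E: 3-byte form → EE 8E 9E.
Concatenated (27 bytes): C7 83 E8 AD B6 EA 82 91 E2 94 87 F4 87 AF B5 EB 92 9C F0 9F 9A 83 D7 9A EE 8E 9E.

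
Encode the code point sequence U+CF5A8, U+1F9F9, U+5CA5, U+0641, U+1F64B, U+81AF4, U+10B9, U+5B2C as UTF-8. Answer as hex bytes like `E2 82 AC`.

F3 8F 96 A8 F0 9F A7 B9 E5 B2 A5 D9 81 F0 9F 99 8B F2 81 AB B4 E1 82 B9 E5 AC AC

U+CF5A8: 4-byte form → F3 8F 96 A8.
U+1F9F9: 4-byte form → F0 9F A7 B9.
U+5CA5: 3-byte form → E5 B2 A5.
U+0641: 2-byte form → D9 81.
U+1F64B: 4-byte form → F0 9F 99 8B.
U+81AF4: 4-byte form → F2 81 AB B4.
U+10B9: 3-byte form → E1 82 B9.
U+5B2C: 3-byte form → E5 AC AC.
Concatenated (27 bytes): F3 8F 96 A8 F0 9F A7 B9 E5 B2 A5 D9 81 F0 9F 99 8B F2 81 AB B4 E1 82 B9 E5 AC AC.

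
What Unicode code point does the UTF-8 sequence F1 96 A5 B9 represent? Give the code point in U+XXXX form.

Leading byte 0xF1 = 11110001 matches 11110xxx → 4-byte sequence.
Byte 1: 0xF1 = 11110001, payload 001 (3 bits).
Byte 2: 0x96 = 10010110 (10xxxxxx ✓), payload 010110.
Byte 3: 0xA5 = 10100101 (10xxxxxx ✓), payload 100101.
Byte 4: 0xB9 = 10111001 (10xxxxxx ✓), payload 111001.
Concatenate: 001010110100101111001 = 0x56979 (21 bits → U+56979).

U+56979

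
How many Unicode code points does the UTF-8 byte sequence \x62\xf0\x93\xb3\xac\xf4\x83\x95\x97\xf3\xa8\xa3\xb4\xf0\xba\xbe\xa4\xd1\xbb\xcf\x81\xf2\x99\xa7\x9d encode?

8

Byte at offset 0: 0x62 = 01100010 → 1-byte char (#1). Advance 1.
Byte at offset 1: 0xF0 = 11110000 → 4-byte char (#2). Advance 4.
Byte at offset 5: 0xF4 = 11110100 → 4-byte char (#3). Advance 4.
Byte at offset 9: 0xF3 = 11110011 → 4-byte char (#4). Advance 4.
Byte at offset 13: 0xF0 = 11110000 → 4-byte char (#5). Advance 4.
Byte at offset 17: 0xD1 = 11010001 → 2-byte char (#6). Advance 2.
Byte at offset 19: 0xCF = 11001111 → 2-byte char (#7). Advance 2.
Byte at offset 21: 0xF2 = 11110010 → 4-byte char (#8). Advance 4.
Reached end at offset 25 after 8 code points.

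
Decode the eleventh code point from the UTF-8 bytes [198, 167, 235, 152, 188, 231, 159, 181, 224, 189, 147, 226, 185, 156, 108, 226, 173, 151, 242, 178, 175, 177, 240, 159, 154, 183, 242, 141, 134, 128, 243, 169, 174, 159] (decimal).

Offset 0: leading byte 0xC6 = 11000110 → 2-byte char #1 = C6 A7.
Offset 2: leading byte 0xEB = 11101011 → 3-byte char #2 = EB 98 BC.
Offset 5: leading byte 0xE7 = 11100111 → 3-byte char #3 = E7 9F B5.
Offset 8: leading byte 0xE0 = 11100000 → 3-byte char #4 = E0 BD 93.
Offset 11: leading byte 0xE2 = 11100010 → 3-byte char #5 = E2 B9 9C.
Offset 14: leading byte 0x6C = 01101100 → 1-byte char #6 = 6C.
Offset 15: leading byte 0xE2 = 11100010 → 3-byte char #7 = E2 AD 97.
Offset 18: leading byte 0xF2 = 11110010 → 4-byte char #8 = F2 B2 AF B1.
Offset 22: leading byte 0xF0 = 11110000 → 4-byte char #9 = F0 9F 9A B7.
Offset 26: leading byte 0xF2 = 11110010 → 4-byte char #10 = F2 8D 86 80.
Offset 30: leading byte 0xF3 = 11110011 → 4-byte char #11 = F3 A9 AE 9F.
Leading byte 0xF3 = 11110011 matches 11110xxx → 4-byte sequence.
Byte 1: 0xF3 = 11110011, payload 011 (3 bits).
Byte 2: 0xA9 = 10101001 (10xxxxxx ✓), payload 101001.
Byte 3: 0xAE = 10101110 (10xxxxxx ✓), payload 101110.
Byte 4: 0x9F = 10011111 (10xxxxxx ✓), payload 011111.
Concatenate: 011101001101110011111 = 0xE9B9F (21 bits → U+E9B9F).

U+E9B9F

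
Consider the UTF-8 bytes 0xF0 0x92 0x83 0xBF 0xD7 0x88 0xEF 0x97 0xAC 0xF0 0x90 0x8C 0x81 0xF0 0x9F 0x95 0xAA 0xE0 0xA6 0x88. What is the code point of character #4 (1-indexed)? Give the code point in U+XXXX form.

Offset 0: leading byte 0xF0 = 11110000 → 4-byte char #1 = F0 92 83 BF.
Offset 4: leading byte 0xD7 = 11010111 → 2-byte char #2 = D7 88.
Offset 6: leading byte 0xEF = 11101111 → 3-byte char #3 = EF 97 AC.
Offset 9: leading byte 0xF0 = 11110000 → 4-byte char #4 = F0 90 8C 81.
Leading byte 0xF0 = 11110000 matches 11110xxx → 4-byte sequence.
Byte 1: 0xF0 = 11110000, payload 000 (3 bits).
Byte 2: 0x90 = 10010000 (10xxxxxx ✓), payload 010000.
Byte 3: 0x8C = 10001100 (10xxxxxx ✓), payload 001100.
Byte 4: 0x81 = 10000001 (10xxxxxx ✓), payload 000001.
Concatenate: 000010000001100000001 = 0x10301 (21 bits → U+10301).

U+10301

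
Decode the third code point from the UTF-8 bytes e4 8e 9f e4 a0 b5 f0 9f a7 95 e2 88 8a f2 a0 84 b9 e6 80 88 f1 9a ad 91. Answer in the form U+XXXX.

U+1F9D5

Offset 0: leading byte 0xE4 = 11100100 → 3-byte char #1 = E4 8E 9F.
Offset 3: leading byte 0xE4 = 11100100 → 3-byte char #2 = E4 A0 B5.
Offset 6: leading byte 0xF0 = 11110000 → 4-byte char #3 = F0 9F A7 95.
Leading byte 0xF0 = 11110000 matches 11110xxx → 4-byte sequence.
Byte 1: 0xF0 = 11110000, payload 000 (3 bits).
Byte 2: 0x9F = 10011111 (10xxxxxx ✓), payload 011111.
Byte 3: 0xA7 = 10100111 (10xxxxxx ✓), payload 100111.
Byte 4: 0x95 = 10010101 (10xxxxxx ✓), payload 010101.
Concatenate: 000011111100111010101 = 0x1F9D5 (21 bits → U+1F9D5).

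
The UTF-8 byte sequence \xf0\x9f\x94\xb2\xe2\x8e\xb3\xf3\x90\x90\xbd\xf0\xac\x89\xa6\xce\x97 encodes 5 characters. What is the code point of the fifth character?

Offset 0: leading byte 0xF0 = 11110000 → 4-byte char #1 = F0 9F 94 B2.
Offset 4: leading byte 0xE2 = 11100010 → 3-byte char #2 = E2 8E B3.
Offset 7: leading byte 0xF3 = 11110011 → 4-byte char #3 = F3 90 90 BD.
Offset 11: leading byte 0xF0 = 11110000 → 4-byte char #4 = F0 AC 89 A6.
Offset 15: leading byte 0xCE = 11001110 → 2-byte char #5 = CE 97.
Leading byte 0xCE = 11001110 matches 110xxxxx → 2-byte sequence.
Byte 1: 0xCE = 11001110, payload 01110 (5 bits).
Byte 2: 0x97 = 10010111 (10xxxxxx ✓), payload 010111.
Concatenate: 01110010111 = 0x397 (11 bits → U+0397).

U+0397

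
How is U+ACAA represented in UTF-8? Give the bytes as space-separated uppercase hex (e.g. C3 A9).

U+ACAA = 0xACAA = 44202 decimal. In range U+0800–U+FFFF → 3-byte form: 1110xxxx 10xxxxxx 10xxxxxx.
Binary (16 bits): 1010110010101010.
Split 4+6+6: 1010 | 110010 | 101010.
Byte 1: 11101010 = 0xEA.
Byte 2: 10110010 = 0xB2.
Byte 3: 10101010 = 0xAA.

EA B2 AA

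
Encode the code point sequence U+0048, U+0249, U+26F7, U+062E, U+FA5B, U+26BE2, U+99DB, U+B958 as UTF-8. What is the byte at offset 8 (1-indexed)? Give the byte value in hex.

0xAE

1-indexed offset 8 is 0-indexed offset 7.
U+0048 → 1-byte form 48 at offsets 0–0.
U+0249 → 2-byte form C9 89 at offsets 1–2.
U+26F7 → 3-byte form E2 9B B7 at offsets 3–5.
U+062E → 2-byte form D8 AE at offsets 6–7.
Offset 7 falls in char 4's range; it's byte 2 of D8 AE = 0xAE.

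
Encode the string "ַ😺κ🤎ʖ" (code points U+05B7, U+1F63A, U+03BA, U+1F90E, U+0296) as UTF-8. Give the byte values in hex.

U+05B7: 2-byte form → D6 B7.
U+1F63A: 4-byte form → F0 9F 98 BA.
U+03BA: 2-byte form → CE BA.
U+1F90E: 4-byte form → F0 9F A4 8E.
U+0296: 2-byte form → CA 96.
Concatenated (14 bytes): D6 B7 F0 9F 98 BA CE BA F0 9F A4 8E CA 96.

D6 B7 F0 9F 98 BA CE BA F0 9F A4 8E CA 96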